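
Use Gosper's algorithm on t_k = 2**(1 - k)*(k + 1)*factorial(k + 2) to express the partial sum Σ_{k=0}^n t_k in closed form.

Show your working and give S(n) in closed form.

r(k) = (k + 2)*(k + 3)/(2*(k + 1)) after simplifying.
A = k/2 + 3/2, B = 1, C = k + 1.
Solve (k/2 + 3/2)·f(k+1) − (1)·f(k) = k + 1.
Degrees (1,0,1) ⇒ d ≤ 0.
A polynomial solution: f(k) = 2.
Then R = B(k−1)f/C = 2/(k + 1), so s_k = R(k)·t_k = 2**(2 - k)*factorial(k + 2).
s_(k+1) − s_k = 2**(1 - k)*(k + 1)*factorial(k + 2) = t_k.
Σ_(k=0)^n t_k = s_(n+1) − s_(0) = (2**(1 - n)*factorial(n + 3)) − (8), i.e. -8 + 2*factorial(n + 3)/2**n.

S(n) = -8 + 2*factorial(n + 3)/2**n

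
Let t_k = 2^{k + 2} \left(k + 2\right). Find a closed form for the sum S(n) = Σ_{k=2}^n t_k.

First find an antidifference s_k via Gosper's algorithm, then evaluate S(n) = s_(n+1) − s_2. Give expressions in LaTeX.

Step 1: r(k) = 2*(k + 3)/(k + 2).
So A=2 and B=1, with C=k + 2.
Key eq: (2)·f(k+1) = (1)·f(k) + (k + 2).
Degrees (0,0,1) ⇒ d ≤ 1.
Solve for f: f(k) = k (degree 1 ≤ 1).
Then R = B(k−1)f/C = k/(k + 2), so s_k = R(k)·t_k = 2**(k + 2)*k.
Δs = 2**(k + 2)*(k + 2), as required.
Evaluate: s_(n+1) = 2**(n + 3)*(n + 1); subtract s_(2) = 32 ⇒ S(n) = 8*2**n*n + 8*2**n - 32.

S(n) = 8 \cdot 2^{n} n + 8 \cdot 2^{n} - 32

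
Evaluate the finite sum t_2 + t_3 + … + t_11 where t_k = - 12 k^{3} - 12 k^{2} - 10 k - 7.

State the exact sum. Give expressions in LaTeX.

The ratio is (12*k**3 + 48*k**2 + 70*k + 41)/(12*k**3 + 12*k**2 + 10*k + 7).
So A=1 and B=1, with C=k**3 + k**2 + 5*k/6 + 7/12.
Set up (1)·f(k+1) − (1)·f(k) − (k**3 + k**2 + 5*k/6 + 7/12) = 0.
Degrees (0,0,3) ⇒ d ≤ 4.
Solve for f: f(k) = k*(3*k**3 - 2*k**2 + 2*k + 4)/12 (degree 4 ≤ 4).
Certificate R = B(k−1)f/C = k*(3*k**3 - 2*k**2 + 2*k + 4)/(12*k**3 + 12*k**2 + 10*k + 7) gives s_k = k*(-3*k**3 + 2*k**2 - 2*k - 4).
s_(k+1) − s_k = -12*k**3 - 12*k**2 - 10*k - 7 = t_k.
Evaluate s at k=12 and k=2: -59088 and -48; difference -59040.

Σ = -59040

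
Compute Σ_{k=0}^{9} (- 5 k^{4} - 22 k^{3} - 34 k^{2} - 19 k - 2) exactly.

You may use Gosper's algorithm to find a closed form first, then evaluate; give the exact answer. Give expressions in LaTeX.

Σ = -131780

Ratio r(k) = (5*k**4 + 42*k**3 + 130*k**2 + 173*k + 82)/(5*k**4 + 22*k**3 + 34*k**2 + 19*k + 2).
Normal form (A,B,C) = (1, 1, k**4 + 22*k**3/5 + 34*k**2/5 + 19*k/5 + 2/5).
Key eq: (1)·f(k+1) = (1)·f(k) + (k**4 + 22*k**3/5 + 34*k**2/5 + 19*k/5 + 2/5).
From deg A=0, deg B=0, deg C=4: d=5.
Solve for f: f(k) = k*(k + 1)*(k**3 + 2*k**2 - 2)/5 (degree 5 ≤ 5).
So s_k = (B(k−1)f/C)·t_k = (k*(k**3 + 2*k**2 - 2)/(5*k**3 + 17*k**2 + 17*k + 2))·t_k = k*(-k**4 - 3*k**3 - 2*k**2 + 2*k + 2).
s_(k+1) − s_k = -5*k**4 - 22*k**3 - 34*k**2 - 19*k - 2 = t_k.
Σ_(k=0)^(9) t_k = s_(10) − s_(0) = -131780 − (0) = -131780.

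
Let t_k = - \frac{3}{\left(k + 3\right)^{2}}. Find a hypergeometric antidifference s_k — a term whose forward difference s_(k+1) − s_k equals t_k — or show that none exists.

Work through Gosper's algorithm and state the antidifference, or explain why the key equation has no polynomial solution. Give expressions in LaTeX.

none (Gosper's algorithm certifies no s_k)

t_(k+1)/t_k = (k + 3)**2/(k + 4)**2.
So A=k**2 + 6*k + 9 and B=k**2 + 8*k + 16, with C=1.
f must satisfy (k**2 + 6*k + 9)·f(k+1) − (k**2 + 6*k + 9)·f(k) = 1.
deg f ≤ 0 (via 2,2,0).
Put f(k) = c0: A·f(k+1) − B(k−1)·f(k) − C = -1; need -1 = 0 — inconsistent ⇒ no f, not summable.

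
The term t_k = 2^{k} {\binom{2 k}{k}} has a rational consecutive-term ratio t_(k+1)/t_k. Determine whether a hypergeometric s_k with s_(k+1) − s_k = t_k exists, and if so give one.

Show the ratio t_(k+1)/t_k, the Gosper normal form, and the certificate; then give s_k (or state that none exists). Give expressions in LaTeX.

none (Gosper's algorithm certifies no s_k)

Step 1: r(k) = 4*(2*k + 1)/(k + 1).
Take A(k)=8*k + 4, B(k)=k + 1, C(k)=1.
Solve (8*k + 4)·f(k+1) − (k)·f(k) = 1.
deg f ≤ -1 (via 1,1,0).
d = -1 < 0 ⇒ no nonzero polynomial f; not summable.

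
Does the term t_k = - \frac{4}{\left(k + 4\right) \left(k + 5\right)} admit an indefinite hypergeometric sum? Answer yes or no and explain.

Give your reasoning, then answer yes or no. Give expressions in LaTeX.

Step 1: r(k) = (k + 4)/(k + 6).
Take A(k)=k + 4, B(k)=k + 6, C(k)=1.
Solve (k + 4)·f(k+1) − (k + 5)·f(k) = 1.
deg f ≤ 1 (via 1,1,0).
A polynomial solution: f(k) = k/4.
Then R = B(k−1)f/C = k*(k + 5)/4, so s_k = R(k)·t_k = -k/(k + 4).
Verify: -4/(k**2 + 9*k + 20) matches t_k.

Yes. s_k = - \frac{k}{k + 4}.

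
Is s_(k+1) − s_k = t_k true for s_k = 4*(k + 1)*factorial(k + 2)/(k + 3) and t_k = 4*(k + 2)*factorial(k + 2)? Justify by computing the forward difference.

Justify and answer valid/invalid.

Invalid: residual -8*(k**2 + 5*k + 5)*factorial(k + 2)/((k + 3)*(k + 4)) ≠ 0.

s_(k+1) = 4*(k + 2)*factorial(k + 3)/(k + 4)
s_(k+1) − s_k = 4*(k**3 + 7*k**2 + 16*k + 14)*factorial(k + 2)/((k + 3)*(k + 4))
(s_(k+1) − s_k) − t_k = -8*(k**2 + 5*k + 5)*factorial(k + 2)/((k + 3)*(k + 4))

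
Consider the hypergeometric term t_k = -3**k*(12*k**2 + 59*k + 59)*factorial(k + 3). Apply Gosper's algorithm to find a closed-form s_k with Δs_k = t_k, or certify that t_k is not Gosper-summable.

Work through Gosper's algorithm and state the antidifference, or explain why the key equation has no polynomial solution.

s_k = -3**k*(4*k + 1)*factorial(k + 3)

Ratio r(k) = 3*(12*k**3 + 131*k**2 + 462*k + 520)/(12*k**2 + 59*k + 59).
Factor: A=3*k + 12; B=1; C=k**2 + 59*k/12 + 59/12.
Key eq: (3*k + 12)·f(k+1) = (1)·f(k) + (k**2 + 59*k/12 + 59/12).
Degrees (1,0,2) ⇒ d ≤ 1.
Coefficient equations give f(k) = (4*k + 1)/12.
Get s_k = R·t_k = -3**k*(4*k + 1)*factorial(k + 3) with R(k) = B(k−1)f(k)/C(k) = (4*k + 1)/(12*k**2 + 59*k + 59).
s_(k+1) − s_k = -3**k*(12*k**2 + 59*k + 59)*factorial(k + 3) = t_k.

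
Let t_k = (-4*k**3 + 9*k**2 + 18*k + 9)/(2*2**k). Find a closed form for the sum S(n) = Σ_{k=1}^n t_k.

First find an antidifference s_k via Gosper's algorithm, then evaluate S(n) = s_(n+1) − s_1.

S(n) = 2**(-n - 1)*(-5*2**n + 4*n**3 + 15*n**2 + 18*n + 5)

r(k) = (4*k**3 + 3*k**2 - 24*k - 32)/(2*(4*k**3 - 9*k**2 - 18*k - 9)) after simplifying.
A = 1/2, B = 1, C = k**3 - 9*k**2/4 - 9*k/2 - 9/4.
Set up (1/2)·f(k+1) − (1)·f(k) − (k**3 - 9*k**2/4 - 9*k/2 - 9/4) = 0.
deg f ≤ 3 (via 0,0,3).
A polynomial solution: f(k) = -(4*k**3 + 3*k**2 - 2)/2.
So s_k = (B(k−1)f/C)·t_k = (-2*(4*k**3 + 3*k**2 - 2)/(4*k**3 - 9*k**2 - 18*k - 9))·t_k = (4*k**3 + 3*k**2 - 2)/2**k.
s_(k+1) − s_k = (-4*k**3 + 9*k**2 + 18*k + 9)/(2*2**k) = t_k.
Telescope: S(n) = s_(n+1) − s_(1) = 2**(-n - 1)*(4*n**3 + 15*n**2 + 18*n + 5) − (5/2) = 2**(-n - 1)*(-5*2**n + 4*n**3 + 15*n**2 + 18*n + 5).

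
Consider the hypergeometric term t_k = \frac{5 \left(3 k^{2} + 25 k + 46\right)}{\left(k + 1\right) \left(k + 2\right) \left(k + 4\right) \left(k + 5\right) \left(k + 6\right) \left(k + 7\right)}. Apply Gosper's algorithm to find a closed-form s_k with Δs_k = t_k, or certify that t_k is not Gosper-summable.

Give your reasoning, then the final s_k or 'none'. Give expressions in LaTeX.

s_k = \frac{5 k \left(k^{2} + 11 k + 34\right)}{24 \left(k^{3} + 11 k^{2} + 34 k + 24\right)}

The ratio is (k + 1)*(k + 4)*(25*k + 3*(k + 1)**2 + 71)/((k + 3)*(k + 8)*(3*k**2 + 25*k + 46)).
Normal form (A,B,C) = (k + 1, k + 8, k**3 + 34*k**2/3 + 121*k/3 + 46).
Set up (k + 1)·f(k+1) − (k + 7)·f(k) − (k**3 + 34*k**2/3 + 121*k/3 + 46) = 0.
d = 6 from the (1,1,3) case.
Solving with deg f ≤ 6: f(k) = k*(k + 2)*(k + 3)*(k + 5)*(k**2 + 11*k + 34)/72.
Get s_k = R·t_k = 5*k*(k**2 + 11*k + 34)/(24*(k**3 + 11*k**2 + 34*k + 24)) with R(k) = B(k−1)f(k)/C(k) = k*(k + 2)*(k + 5)*(k + 7)*(k**2 + 11*k + 34)/(24*(3*k**2 + 25*k + 46)).
s_(k+1) − s_k = 5*(3*k**2 + 25*k + 46)/(k**6 + 25*k**5 + 247*k**4 + 1219*k**3 + 3112*k**2 + 3796*k + 1680) = t_k.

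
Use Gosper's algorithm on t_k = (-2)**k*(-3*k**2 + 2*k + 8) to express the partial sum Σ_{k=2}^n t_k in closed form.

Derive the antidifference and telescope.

Ratio r(k) = 2*(-3*k**2 - 4*k + 7)/(3*k**2 - 2*k - 8).
Gosper form: A/B · C(k+1)/C(k) with A=-2, B=1, C=k**2 - 2*k/3 - 8/3.
Solve (-2)·f(k+1) − (1)·f(k) = k**2 - 2*k/3 - 8/3.
Degrees (0,0,2) ⇒ d ≤ 2.
Coefficient equations give f(k) = -(k**2 - 2*k - 2)/3.
Certificate R = B(k−1)f/C = -(k**2 - 2*k - 2)/((k - 2)*(3*k + 4)) gives s_k = (-2)**k*(k**2 - 2*k - 2).
Check: Δs_k = (-2)**k*(-3*k**2 + 2*k + 8). ✓
Σ_(k=2)^n t_k = s_(n+1) − s_(2) = ((-2)**(n + 1)*(n**2 - 3)) − (-8), i.e. -2*(-2)**n*n**2 + 6*(-2)**n + 8.

S(n) = -2*(-2)**n*n**2 + 6*(-2)**n + 8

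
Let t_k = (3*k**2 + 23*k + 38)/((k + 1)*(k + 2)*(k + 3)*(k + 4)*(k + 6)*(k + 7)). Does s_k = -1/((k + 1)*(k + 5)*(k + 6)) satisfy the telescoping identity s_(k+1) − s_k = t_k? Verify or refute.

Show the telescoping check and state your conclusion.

s_(k+1) = -1/((k + 2)*(k + 6)*(k + 7))
s_(k+1) − s_k = 3*(k + 3)/(k**5 + 21*k**4 + 163*k**3 + 567*k**2 + 844*k + 420)
(s_(k+1) − s_k) − t_k = 2*(-4*k**2 - 27*k - 41)/(k**7 + 28*k**6 + 322*k**5 + 1960*k**4 + 6769*k**3 + 13132*k**2 + 13068*k + 5040)

Invalid: residual 2*(-4*k**2 - 27*k - 41)/(k**7 + 28*k**6 + 322*k**5 + 1960*k**4 + 6769*k**3 + 13132*k**2 + 13068*k + 5040) ≠ 0.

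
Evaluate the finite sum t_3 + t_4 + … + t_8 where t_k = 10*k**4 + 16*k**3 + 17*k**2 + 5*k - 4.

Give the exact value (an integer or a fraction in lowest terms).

Σ = 111666

The ratio is (10*k**4 + 56*k**3 + 125*k**2 + 127*k + 44)/(10*k**4 + 16*k**3 + 17*k**2 + 5*k - 4).
Factor: A=1; B=1; C=k**4 + 8*k**3/5 + 17*k**2/10 + k/2 - 2/5.
Need (1)·f(k+1) − (1)·f(k) = k**4 + 8*k**3/5 + 17*k**2/10 + k/2 - 2/5.
Bound: deg f ≤ 5.
Coefficient equations give f(k) = k*(2*k**4 - k**3 + k**2 - 2*k - 4)/10.
So s_k = (B(k−1)f/C)·t_k = (k*(2*k**4 - k**3 + k**2 - 2*k - 4)/(10*k**4 + 16*k**3 + 17*k**2 + 5*k - 4))·t_k = k*(2*k**4 - k**3 + k**2 - 2*k - 4).
s_(k+1) − s_k = 10*k**4 + 16*k**3 + 17*k**2 + 5*k - 4 = t_k.
Σ_(k=3)^(8) t_k = s_(9) − s_(3) = 112068 − (402) = 111666.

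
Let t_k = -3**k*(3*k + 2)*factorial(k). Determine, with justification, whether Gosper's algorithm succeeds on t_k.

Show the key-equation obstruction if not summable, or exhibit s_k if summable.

Yes. s_k = -3**k*factorial(k).

t_(k+1)/t_k = 3*(k + 1)*(3*k + 5)/(3*k + 2).
Take A(k)=3*k + 3, B(k)=1, C(k)=k + 2/3.
f must satisfy (3*k + 3)·f(k+1) − (1)·f(k) = k + 2/3.
deg f ≤ 0 (via 1,0,1).
Coefficient equations give f(k) = 1/3.
Certificate R = B(k−1)f/C = 1/(3*k + 2) gives s_k = -3**k*factorial(k).
Verify: -3**k*(3*k + 2)*factorial(k) matches t_k.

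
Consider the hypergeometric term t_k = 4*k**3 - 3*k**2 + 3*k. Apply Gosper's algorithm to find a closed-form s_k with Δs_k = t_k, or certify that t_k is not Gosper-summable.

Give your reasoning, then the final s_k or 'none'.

Compute t_(k+1)/t_k: get (4*k**3 + 9*k**2 + 9*k + 4)/(k*(4*k**2 - 3*k + 3)).
So A=1 and B=1, with C=k**3 - 3*k**2/4 + 3*k/4.
Solve (1)·f(k+1) − (1)·f(k) = k**3 - 3*k**2/4 + 3*k/4.
From deg A=0, deg B=0, deg C=3: d=4.
A polynomial solution: f(k) = k*(k - 1)*(k**2 - 2*k + 2)/4.
So s_k = (B(k−1)f/C)·t_k = ((k - 1)*(k**2 - 2*k + 2)/(4*k**2 - 3*k + 3))·t_k = k*(k**3 - 3*k**2 + 4*k - 2).
Check: Δs_k = k*(4*k**2 - 3*k + 3). ✓

s_k = k*(k**3 - 3*k**2 + 4*k - 2)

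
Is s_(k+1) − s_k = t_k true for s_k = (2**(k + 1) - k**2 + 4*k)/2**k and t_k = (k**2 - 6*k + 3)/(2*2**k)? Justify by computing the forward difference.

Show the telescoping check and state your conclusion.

valid (s_(k+1) − s_k reduces to t_k)

s_(k+1) = (4*2**k - k**2 + 2*k + 3)/(2*2**k)
s_(k+1) − s_k = (k**2 - 6*k + 3)/(2*2**k)
(s_(k+1) − s_k) − t_k = 0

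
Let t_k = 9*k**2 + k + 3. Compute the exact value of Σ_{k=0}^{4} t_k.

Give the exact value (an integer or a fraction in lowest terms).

Compute t_(k+1)/t_k: get (k + 9*(k + 1)**2 + 4)/(9*k**2 + k + 3).
Gosper form: A/B · C(k+1)/C(k) with A=1, B=1, C=k**2 + k/9 + 1/3.
Set up (1)·f(k+1) − (1)·f(k) − (k**2 + k/9 + 1/3) = 0.
d = 3 from the (0,0,2) case.
Coefficient equations give f(k) = k*(3*k**2 - 4*k + 4)/9.
Then R = B(k−1)f/C = k*(3*k**2 - 4*k + 4)/(9*k**2 + k + 3), so s_k = R(k)·t_k = k*(3*k**2 - 4*k + 4).
Δs = 9*k**2 + k + 3, as required.
Sum = s_(5) − s_(0); s_(5) = 295, s_(0) = 0 ⇒ 295.

Σ = 295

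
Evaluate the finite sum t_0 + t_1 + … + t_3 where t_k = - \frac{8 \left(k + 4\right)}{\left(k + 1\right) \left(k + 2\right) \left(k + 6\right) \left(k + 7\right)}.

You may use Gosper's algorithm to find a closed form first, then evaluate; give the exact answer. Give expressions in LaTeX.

Σ = -44/75

The ratio is (k + 1)*(k + 5)*(k + 6)/((k + 3)*(k + 4)*(k + 8)).
Normal form (A,B,C) = (k + 1, k + 8, k**4 + 16*k**3 + 95*k**2 + 248*k + 240).
Need (k + 1)·f(k+1) − (k + 7)·f(k) = k**4 + 16*k**3 + 95*k**2 + 248*k + 240.
d = 6 from the (1,1,4) case.
Solving with deg f ≤ 6: f(k) = k*(k + 2)*(k + 3)*(k + 4)*(k + 5)*(k + 7)/12.
Get s_k = R·t_k = 2*k*(-k - 7)/(3*(k**2 + 7*k + 6)) with R(k) = B(k−1)f(k)/C(k) = k*(k + 2)*(k + 7)**2/(12*(k + 4)).
Verify: 8*(-k - 4)/(k**4 + 16*k**3 + 83*k**2 + 152*k + 84) matches t_k.
Sum = s_(4) − s_(0); s_(4) = -44/75, s_(0) = 0 ⇒ -44/75.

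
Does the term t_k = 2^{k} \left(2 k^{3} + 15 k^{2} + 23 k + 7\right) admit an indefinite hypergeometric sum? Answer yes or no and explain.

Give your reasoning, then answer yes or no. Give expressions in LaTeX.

Yes. s_k = 2^{k} \left(2 k^{3} + 3 k^{2} - k - 1\right).

r(k) = 2*(2*k**3 + 21*k**2 + 59*k + 47)/(2*k**3 + 15*k**2 + 23*k + 7) after simplifying.
So A=2 and B=1, with C=k**3 + 15*k**2/2 + 23*k/2 + 7/2.
Solve (2)·f(k+1) − (1)·f(k) = k**3 + 15*k**2/2 + 23*k/2 + 7/2.
deg f ≤ 3 (via 0,0,3).
Match coefficients ⇒ f(k) = (2*k + 1)*(k**2 + k - 1)/2.
So s_k = (B(k−1)f/C)·t_k = ((2*k + 1)*(k**2 + k - 1)/(2*k**3 + 15*k**2 + 23*k + 7))·t_k = 2**k*(2*k**3 + 3*k**2 - k - 1).
Verify: 2**k*(2*k**3 + 15*k**2 + 23*k + 7) matches t_k.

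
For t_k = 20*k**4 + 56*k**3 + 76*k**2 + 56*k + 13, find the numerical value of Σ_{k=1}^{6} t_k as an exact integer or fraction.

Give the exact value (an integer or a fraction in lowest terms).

r(k) = (20*k**4 + 136*k**3 + 364*k**2 + 456*k + 221)/(20*k**4 + 56*k**3 + 76*k**2 + 56*k + 13) after simplifying.
Normal form (A,B,C) = (1, 1, k**4 + 14*k**3/5 + 19*k**2/5 + 14*k/5 + 13/20).
Set up (1)·f(k+1) − (1)·f(k) − (k**4 + 14*k**3/5 + 19*k**2/5 + 14*k/5 + 13/20) = 0.
From deg A=0, deg B=0, deg C=4: d=5.
Match coefficients ⇒ f(k) = k*(4*k**4 + 4*k**3 + 4*k**2 + 4*k - 3)/20.
Then R = B(k−1)f/C = k*(4*k**4 + 4*k**3 + 4*k**2 + 4*k - 3)/(20*k**4 + 56*k**3 + 76*k**2 + 56*k + 13), so s_k = R(k)·t_k = k*(4*k**4 + 4*k**3 + 4*k**2 + 4*k - 3).
s_(k+1) − s_k = 20*k**4 + 56*k**3 + 76*k**2 + 56*k + 13 = t_k.
Evaluate s at k=7 and k=1: 78379 and 13; difference 78366.

Σ = 78366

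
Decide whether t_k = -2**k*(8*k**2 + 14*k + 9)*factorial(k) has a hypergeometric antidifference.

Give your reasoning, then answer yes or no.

The ratio is 2*(8*k**3 + 38*k**2 + 61*k + 31)/(8*k**2 + 14*k + 9).
Factor: A=2*k + 2; B=1; C=k**2 + 7*k/4 + 9/8.
Set up (2*k + 2)·f(k+1) − (1)·f(k) − (k**2 + 7*k/4 + 9/8) = 0.
Degrees (1,0,2) ⇒ d ≤ 1.
Solve for f: f(k) = (4*k + 1)/8 (degree 1 ≤ 1).
R(k) = B(k−1)·f(k)/C(k) = (4*k + 1)/(8*k**2 + 14*k + 9); s_k = R·t_k = -2**k*(4*k + 1)*factorial(k).
Δs = -2**k*(8*k**2 + 14*k + 9)*factorial(k), as required.

Yes. s_k = -2**k*(4*k + 1)*factorial(k).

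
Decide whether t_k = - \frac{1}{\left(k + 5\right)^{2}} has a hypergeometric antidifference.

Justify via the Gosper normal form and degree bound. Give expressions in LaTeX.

The ratio is (k + 5)**2/(k + 6)**2.
Normal form (A,B,C) = (k**2 + 10*k + 25, k**2 + 12*k + 36, 1).
Key eq: (k**2 + 10*k + 25)·f(k+1) = (k**2 + 10*k + 25)·f(k) + (1).
Degrees (2,2,0) ⇒ d ≤ 0.
Write f(k) = c0. Then LHS − RHS = -1, requiring -1 = 0: contradictory. No certificate.

No — t_k has no hypergeometric antidifference.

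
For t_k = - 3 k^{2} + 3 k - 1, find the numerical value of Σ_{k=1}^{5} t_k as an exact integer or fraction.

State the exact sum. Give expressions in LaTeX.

Σ = -125

t_(k+1)/t_k = (3*k**2 + 3*k + 1)/(3*k**2 - 3*k + 1).
Factor: A=1; B=1; C=k**2 - k + 1/3.
Solve (1)·f(k+1) − (1)·f(k) = k**2 - k + 1/3.
Degrees (0,0,2) ⇒ d ≤ 3.
Solve for f: f(k) = k*(k**2 - 3*k + 3)/3 (degree 3 ≤ 3).
Certificate R = B(k−1)f/C = k*(k**2 - 3*k + 3)/(3*k**2 - 3*k + 1) gives s_k = k*(-k**2 + 3*k - 3).
Verify: -3*k**2 + 3*k - 1 matches t_k.
Σ_(k=1)^(5) t_k = s_(6) − s_(1) = -126 − (-1) = -125.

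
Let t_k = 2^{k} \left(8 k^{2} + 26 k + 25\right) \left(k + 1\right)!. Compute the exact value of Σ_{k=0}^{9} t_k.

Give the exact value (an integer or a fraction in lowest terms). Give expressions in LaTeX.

r(k) = 2*(8*k**3 + 58*k**2 + 143*k + 118)/(8*k**2 + 26*k + 25) after simplifying.
So A=2*k + 4 and B=1, with C=k**2 + 13*k/4 + 25/8.
Key eq: (2*k + 4)·f(k+1) = (1)·f(k) + (k**2 + 13*k/4 + 25/8).
deg f ≤ 1 (via 1,0,2).
Solving with deg f ≤ 1: f(k) = (4*k + 3)/8.
So s_k = (B(k−1)f/C)·t_k = ((4*k + 3)/(8*k**2 + 26*k + 25))·t_k = 2**k*(4*k + 3)*factorial(k + 1).
Δs = 2**k*(8*k**2 + 26*k + 25)*factorial(k + 1), as required.
Sum = s_(10) − s_(0); s_(10) = 1757616537600, s_(0) = 3 ⇒ 1757616537597.

Σ = 1757616537597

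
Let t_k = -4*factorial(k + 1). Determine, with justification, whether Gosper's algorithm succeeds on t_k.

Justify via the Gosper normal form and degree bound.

Compute t_(k+1)/t_k: get k + 2.
Gosper form: A/B · C(k+1)/C(k) with A=k + 2, B=1, C=1.
f must satisfy (k + 2)·f(k+1) − (1)·f(k) = 1.
d = -1 from the (1,0,0) case.
Bound -1 < 0, so the key equation has no polynomial solution.

No — t_k has no hypergeometric antidifference.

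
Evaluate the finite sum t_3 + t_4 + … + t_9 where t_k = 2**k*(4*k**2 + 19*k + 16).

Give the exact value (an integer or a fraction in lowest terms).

Σ = 441992

t_(k+1)/t_k = 2*(4*k**2 + 27*k + 39)/(4*k**2 + 19*k + 16).
So A=2 and B=1, with C=k**2 + 19*k/4 + 4.
Key eq: (2)·f(k+1) = (1)·f(k) + (k**2 + 19*k/4 + 4).
d = 2 from the (0,0,2) case.
Coefficient equations give f(k) = (4*k**2 + 3*k + 2)/4.
Get s_k = R·t_k = 2**k*(4*k**2 + 3*k + 2) with R(k) = B(k−1)f(k)/C(k) = (4*k**2 + 3*k + 2)/(4*k**2 + 19*k + 16).
Δs = 2**k*(4*k**2 + 19*k + 16), as required.
Evaluate s at k=10 and k=3: 442368 and 376; difference 441992.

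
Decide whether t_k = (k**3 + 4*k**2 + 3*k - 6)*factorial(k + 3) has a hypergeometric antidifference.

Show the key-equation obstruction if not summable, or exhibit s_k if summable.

Yes. s_k = (k - 2)*(k + 1)*factorial(k + 3).

Ratio r(k) = (k**4 + 11*k**3 + 42*k**2 + 58*k + 8)/(k**3 + 4*k**2 + 3*k - 6).
A = k + 4, B = 1, C = k**3 + 4*k**2 + 3*k - 6.
Need (k + 4)·f(k+1) − (1)·f(k) = k**3 + 4*k**2 + 3*k - 6.
Degrees (1,0,3) ⇒ d ≤ 2.
Coefficient equations give f(k) = (k - 2)*(k + 1).
Then R = B(k−1)f/C = (k - 2)*(k + 1)/(k**3 + 4*k**2 + 3*k - 6), so s_k = R(k)·t_k = (k - 2)*(k + 1)*factorial(k + 3).
Δs = (k**3 + 4*k**2 + 3*k - 6)*factorial(k + 3), as required.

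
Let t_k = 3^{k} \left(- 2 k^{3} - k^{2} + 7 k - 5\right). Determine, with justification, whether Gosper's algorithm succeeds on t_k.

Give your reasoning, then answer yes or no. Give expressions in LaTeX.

r(k) = 3*(2*k**3 + 7*k**2 + k + 1)/(2*k**3 + k**2 - 7*k + 5) after simplifying.
Take A(k)=3, B(k)=1, C(k)=k**3 + k**2/2 - 7*k/2 + 5/2.
Set up (3)·f(k+1) − (1)·f(k) − (k**3 + k**2/2 - 7*k/2 + 5/2) = 0.
d = 3 from the (0,0,3) case.
Coefficient equations give f(k) = (k**3 - 4*k**2 + 4*k + 1)/2.
R(k) = B(k−1)·f(k)/C(k) = (k**3 - 4*k**2 + 4*k + 1)/(2*k**3 + k**2 - 7*k + 5); s_k = R·t_k = 3**k*(-k**3 + 4*k**2 - 4*k - 1).
Δs = 3**k*(-2*k**3 - k**2 + 7*k - 5), as required.

Yes. s_k = 3^{k} \left(- k^{3} + 4 k^{2} - 4 k - 1\right).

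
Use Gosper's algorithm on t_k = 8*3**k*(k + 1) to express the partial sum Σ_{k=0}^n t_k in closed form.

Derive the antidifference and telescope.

S(n) = 12*3**n*n + 6*3**n + 2

r(k) = 3*(k + 2)/(k + 1) after simplifying.
Factor: A=3; B=1; C=k + 1.
Set up (3)·f(k+1) − (1)·f(k) − (k + 1) = 0.
deg f ≤ 1 (via 0,0,1).
Match coefficients ⇒ f(k) = (2*k - 1)/4.
Then R = B(k−1)f/C = (2*k - 1)/(4*(k + 1)), so s_k = R(k)·t_k = 3**k*(4*k - 2).
Δs = 8*3**k*(k + 1), as required.
Telescope: S(n) = s_(n+1) − s_(0) = 3**(n + 1)*(4*n + 2) − (-2) = 12*3**n*n + 6*3**n + 2.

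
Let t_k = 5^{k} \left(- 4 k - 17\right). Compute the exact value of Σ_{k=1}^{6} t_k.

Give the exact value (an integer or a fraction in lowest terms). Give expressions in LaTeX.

The ratio is 5*(4*k + 21)/(4*k + 17).
Gosper form: A/B · C(k+1)/C(k) with A=5, B=1, C=k + 17/4.
Key eq: (5)·f(k+1) = (1)·f(k) + (k + 17/4).
Degrees (0,0,1) ⇒ d ≤ 1.
Match coefficients ⇒ f(k) = (k + 3)/4.
Certificate R = B(k−1)f/C = (k + 3)/(4*k + 17) gives s_k = 5**k*(-k - 3).
s_(k+1) − s_k = 5**k*(-4*k - 17) = t_k.
Telescoping: Σ = s_(7) − s_(1) = -781250 − (-20) = -781230.

Σ = -781230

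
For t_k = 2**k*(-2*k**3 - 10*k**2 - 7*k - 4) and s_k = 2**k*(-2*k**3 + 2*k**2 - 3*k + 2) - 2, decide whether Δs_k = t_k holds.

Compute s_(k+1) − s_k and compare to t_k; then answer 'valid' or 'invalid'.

s_(k+1) = 2*2**k*(-3*k - 2*(k + 1)**3 + 2*(k + 1)**2 - 1) - 2
s_(k+1) − s_k = 2**k*(-2*k**3 - 10*k**2 - 7*k - 4)
(s_(k+1) − s_k) − t_k = 0

valid; difference matches t_k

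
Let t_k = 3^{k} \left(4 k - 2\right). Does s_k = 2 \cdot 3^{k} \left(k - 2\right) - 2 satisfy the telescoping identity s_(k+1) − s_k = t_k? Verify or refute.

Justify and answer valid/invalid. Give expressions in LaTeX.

s_(k+1) = 2*3**(k + 1)*(k - 1) - 2
s_(k+1) − s_k = 3**k*(4*k - 2)
(s_(k+1) − s_k) − t_k = 0

valid; difference matches t_k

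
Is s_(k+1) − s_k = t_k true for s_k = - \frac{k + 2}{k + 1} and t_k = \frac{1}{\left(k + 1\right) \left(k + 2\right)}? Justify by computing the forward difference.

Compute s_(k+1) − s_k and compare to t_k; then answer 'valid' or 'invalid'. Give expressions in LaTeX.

valid; difference matches t_k

s_(k+1) = (-k - 3)/(k + 2)
s_(k+1) − s_k = 1/(k**2 + 3*k + 2)
(s_(k+1) − s_k) − t_k = 0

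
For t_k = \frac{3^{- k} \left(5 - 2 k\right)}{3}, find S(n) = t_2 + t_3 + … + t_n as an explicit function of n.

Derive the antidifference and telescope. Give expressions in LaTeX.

Compute t_(k+1)/t_k: get (2*k - 3)/(3*(2*k - 5)).
A = 1/3, B = 1, C = k - 5/2.
f must satisfy (1/3)·f(k+1) − (1)·f(k) = k - 5/2.
Bound: deg f ≤ 1.
Solving with deg f ≤ 1: f(k) = -3*(k - 2)/2.
Certificate R = B(k−1)f/C = -3*(k - 2)/(2*k - 5) gives s_k = (k - 2)/3**k.
s_(k+1) − s_k = (5 - 2*k)/(3*3**k) = t_k.
Evaluate: s_(n+1) = 3**(-n - 1)*(n - 1); subtract s_(2) = 0 ⇒ S(n) = 3**(-n - 1)*(n - 1).

S(n) = 3^{- n - 1} \left(n - 1\right)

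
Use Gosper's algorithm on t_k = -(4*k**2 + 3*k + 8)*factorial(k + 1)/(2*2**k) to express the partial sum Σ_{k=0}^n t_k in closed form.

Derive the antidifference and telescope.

Compute t_(k+1)/t_k: get (k + 2)*(3*k + 4*(k + 1)**2 + 11)/(2*(4*k**2 + 3*k + 8)).
Normal form (A,B,C) = (k/2 + 1, 1, k**2 + 3*k/4 + 2).
Key eq: (k/2 + 1)·f(k+1) = (1)·f(k) + (k**2 + 3*k/4 + 2).
Degrees (1,0,2) ⇒ d ≤ 1.
Solve for f: f(k) = (4*k - 1)/2 (degree 1 ≤ 1).
Get s_k = R·t_k = -(4*k - 1)*factorial(k + 1)/2**k with R(k) = B(k−1)f(k)/C(k) = 2*(4*k - 1)/(4*k**2 + 3*k + 8).
Verify: -(4*k**2 + 3*k + 8)*factorial(k + 1)/(2*2**k) matches t_k.
Σ_(k=0)^n t_k = s_(n+1) − s_(0) = (-2**(-n - 1)*(4*n + 3)*factorial(n + 2)) − (1), i.e. -2**(-n - 1)*(2**(n + 1) + 4*n**3*factorial(n) + 15*n**2*factorial(n) + 17*n*factorial(n) + 6*factorial(n)).

S(n) = -2**(-n - 1)*(2**(n + 1) + 4*n**3*factorial(n) + 15*n**2*factorial(n) + 17*n*factorial(n) + 6*factorial(n))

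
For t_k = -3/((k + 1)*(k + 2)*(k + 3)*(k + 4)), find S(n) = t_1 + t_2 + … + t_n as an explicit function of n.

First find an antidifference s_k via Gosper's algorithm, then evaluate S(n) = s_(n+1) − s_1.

S(n) = n*(-n**2 - 9*n - 26)/(24*(n**3 + 9*n**2 + 26*n + 24))

Ratio r(k) = (k + 1)/(k + 5).
So A=k + 1 and B=k + 5, with C=1.
Key eq: (k + 1)·f(k+1) = (k + 4)·f(k) + (1).
Bound: deg f ≤ 3.
Solving with deg f ≤ 3: f(k) = k*(k**2 + 6*k + 11)/18.
Then R = B(k−1)f/C = k*(k + 4)*(k**2 + 6*k + 11)/18, so s_k = R(k)·t_k = k*(-k**2 - 6*k - 11)/(6*(k + 1)*(k + 2)*(k + 3)).
Check: Δs_k = -3/(k**4 + 10*k**3 + 35*k**2 + 50*k + 24). ✓
Σ_(k=1)^n t_k = s_(n+1) − s_(1) = ((-n**3 - 9*n**2 - 26*n - 18)/(6*(n**3 + 9*n**2 + 26*n + 24))) − (-1/8), i.e. n*(-n**2 - 9*n - 26)/(24*(n**3 + 9*n**2 + 26*n + 24)).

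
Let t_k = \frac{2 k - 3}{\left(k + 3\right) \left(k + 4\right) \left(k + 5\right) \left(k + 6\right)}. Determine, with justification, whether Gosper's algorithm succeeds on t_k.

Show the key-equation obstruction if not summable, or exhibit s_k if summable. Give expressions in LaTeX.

Yes. s_k = - \frac{k}{\left(k + 3\right) \left(k + 4\right) \left(k + 5\right)}.

t_(k+1)/t_k = (k + 3)*(2*k - 1)/((k + 7)*(2*k - 3)).
So A=k + 3 and B=k + 7, with C=k - 3/2.
f must satisfy (k + 3)·f(k+1) − (k + 6)·f(k) = k - 3/2.
From deg A=1, deg B=1, deg C=1: d=3.
Solve for f: f(k) = -k/2 (degree 1 ≤ 3).
So s_k = (B(k−1)f/C)·t_k = (-k*(k + 6)/(2*k - 3))·t_k = -k/((k + 3)*(k + 4)*(k + 5)).
Check: Δs_k = (2*k - 3)/(k**4 + 18*k**3 + 119*k**2 + 342*k + 360). ✓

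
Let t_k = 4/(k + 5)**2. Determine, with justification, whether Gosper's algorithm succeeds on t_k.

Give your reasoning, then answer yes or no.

No; the coefficient equations for f are inconsistent.

Step 1: r(k) = (k + 5)**2/(k + 6)**2.
Normal form (A,B,C) = (k**2 + 10*k + 25, k**2 + 12*k + 36, 1).
Need (k**2 + 10*k + 25)·f(k+1) − (k**2 + 10*k + 25)·f(k) = 1.
Degrees (2,2,0) ⇒ d ≤ 0.
Put f(k) = c0: A·f(k+1) − B(k−1)·f(k) − C = -1; need -1 = 0 — inconsistent ⇒ no f, not summable.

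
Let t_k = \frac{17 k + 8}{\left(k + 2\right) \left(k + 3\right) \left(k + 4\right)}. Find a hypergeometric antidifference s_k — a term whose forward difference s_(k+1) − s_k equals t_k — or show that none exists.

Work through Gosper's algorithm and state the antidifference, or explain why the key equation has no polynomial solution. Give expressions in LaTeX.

s_k = \frac{k \left(7 k + 1\right)}{2 \left(k + 2\right) \left(k + 3\right)}

Step 1: r(k) = (k + 2)*(17*k + 25)/((k + 5)*(17*k + 8)).
Factor: A=k + 2; B=k + 5; C=k + 8/17.
Need (k + 2)·f(k+1) − (k + 4)·f(k) = k + 8/17.
Bound: deg f ≤ 2.
Coefficient equations give f(k) = k*(7*k + 1)/34.
So s_k = (B(k−1)f/C)·t_k = (k*(k + 4)*(7*k + 1)/(2*(17*k + 8)))·t_k = k*(7*k + 1)/(2*(k + 2)*(k + 3)).
Δs = (17*k + 8)/(k**3 + 9*k**2 + 26*k + 24), as required.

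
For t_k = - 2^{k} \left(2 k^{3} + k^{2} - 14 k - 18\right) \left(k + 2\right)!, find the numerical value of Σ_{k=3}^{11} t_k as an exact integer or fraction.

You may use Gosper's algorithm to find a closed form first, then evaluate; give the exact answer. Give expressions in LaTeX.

Σ = -34279898952502080

The ratio is 2*(2*k**4 + 13*k**3 + 15*k**2 - 47*k - 87)/(2*k**3 + k**2 - 14*k - 18).
Take A(k)=2*k + 6, B(k)=1, C(k)=k**3 + k**2/2 - 7*k - 9.
Need (2*k + 6)·f(k+1) − (1)·f(k) = k**3 + k**2/2 - 7*k - 9.
d = 2 from the (1,0,3) case.
Solving with deg f ≤ 2: f(k) = k*(k - 4)/2.
Certificate R = B(k−1)f/C = k*(k - 4)/(2*k**3 + k**2 - 14*k - 18) gives s_k = -2**k*k*(k - 4)*factorial(k + 2).
s_(k+1) − s_k = -2**k*(2*k**3 + k**2 - 14*k - 18)*factorial(k + 2) = t_k.
Evaluate s at k=12 and k=3: -34279898952499200 and 2880; difference -34279898952502080.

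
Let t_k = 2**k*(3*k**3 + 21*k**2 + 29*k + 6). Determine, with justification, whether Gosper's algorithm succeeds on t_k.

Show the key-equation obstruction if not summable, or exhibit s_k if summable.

Yes. s_k = 2**k*(3*k**3 + 3*k**2 - k - 4).

Step 1: r(k) = 2*(3*k**3 + 30*k**2 + 80*k + 59)/(3*k**3 + 21*k**2 + 29*k + 6).
Factor: A=2; B=1; C=k**3 + 7*k**2 + 29*k/3 + 2.
Need (2)·f(k+1) − (1)·f(k) = k**3 + 7*k**2 + 29*k/3 + 2.
Degrees (0,0,3) ⇒ d ≤ 3.
A polynomial solution: f(k) = (3*k**3 + 3*k**2 - k - 4)/3.
Get s_k = R·t_k = 2**k*(3*k**3 + 3*k**2 - k - 4) with R(k) = B(k−1)f(k)/C(k) = (3*k**3 + 3*k**2 - k - 4)/(3*k**3 + 21*k**2 + 29*k + 6).
Check: Δs_k = 2**k*(3*k**3 + 21*k**2 + 29*k + 6). ✓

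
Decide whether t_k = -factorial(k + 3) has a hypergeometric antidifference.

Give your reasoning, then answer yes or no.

r(k) = k + 4 after simplifying.
A = k + 4, B = 1, C = 1.
f must satisfy (k + 4)·f(k+1) − (1)·f(k) = 1.
deg f ≤ -1 (via 1,0,0).
Negative degree bound (-1): no f exists, t_k not Gosper-summable.

No; the degree bound rules out any f.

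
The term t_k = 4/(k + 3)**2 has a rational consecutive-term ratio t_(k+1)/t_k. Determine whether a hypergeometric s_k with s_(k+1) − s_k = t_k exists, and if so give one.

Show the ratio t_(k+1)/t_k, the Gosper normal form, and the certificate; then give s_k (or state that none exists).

Step 1: r(k) = (k + 3)**2/(k + 4)**2.
So A=k**2 + 6*k + 9 and B=k**2 + 8*k + 16, with C=1.
Need (k**2 + 6*k + 9)·f(k+1) − (k**2 + 6*k + 9)·f(k) = 1.
d = 0 from the (2,2,0) case.
Put f(k) = c0: A·f(k+1) − B(k−1)·f(k) − C = -1; need -1 = 0 — inconsistent ⇒ no f, not summable.

none — t_k is not Gosper-summable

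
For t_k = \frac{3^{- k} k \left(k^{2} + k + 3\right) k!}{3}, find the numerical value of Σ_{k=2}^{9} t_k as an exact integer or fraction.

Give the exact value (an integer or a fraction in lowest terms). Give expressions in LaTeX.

Σ = 1657222/243

Compute t_(k+1)/t_k: get (k + 1)**2*(k + (k + 1)**2 + 4)/(3*k*(k**2 + k + 3)).
Factor: A=k/3 + 1/3; B=1; C=k**3 + k**2 + 3*k.
Need (k/3 + 1/3)·f(k+1) − (1)·f(k) = k**3 + k**2 + 3*k.
d = 2 from the (1,0,3) case.
Solving with deg f ≤ 2: f(k) = 3*(k**2 + k + 1).
R(k) = B(k−1)·f(k)/C(k) = 3*(k**2 + k + 1)/(k*(k**2 + k + 3)); s_k = R·t_k = (k**2 + k + 1)*factorial(k)/3**k.
Δs = k*(k**2 + k + 3)*factorial(k)/(3*3**k), as required.
Sum = s_(10) − s_(2); s_(10) = 1657600/243, s_(2) = 14/9 ⇒ 1657222/243.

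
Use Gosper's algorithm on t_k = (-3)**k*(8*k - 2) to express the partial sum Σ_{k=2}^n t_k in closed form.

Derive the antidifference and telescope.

S(n) = 6*(-3)**n*n + 18

r(k) = 3*(-4*k - 3)/(4*k - 1) after simplifying.
Factor: A=-3; B=1; C=k - 1/4.
f must satisfy (-3)·f(k+1) − (1)·f(k) = k - 1/4.
Degrees (0,0,1) ⇒ d ≤ 1.
Solve for f: f(k) = -(k - 1)/4 (degree 1 ≤ 1).
R(k) = B(k−1)·f(k)/C(k) = -(k - 1)/(4*k - 1); s_k = R·t_k = 2*(-3)**k*(1 - k).
Verify: (-3)**k*(8*k - 2) matches t_k.
Σ_(k=2)^n t_k = s_(n+1) − s_(2) = (6*(-3)**n*n) − (-18), i.e. 6*(-3)**n*n + 18.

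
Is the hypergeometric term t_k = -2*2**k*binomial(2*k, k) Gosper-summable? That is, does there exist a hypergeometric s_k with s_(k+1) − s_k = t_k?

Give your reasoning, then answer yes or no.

Compute t_(k+1)/t_k: get 4*(2*k + 1)/(k + 1).
A = 8*k + 4, B = k + 1, C = 1.
Key eq: (8*k + 4)·f(k+1) = (k)·f(k) + (1).
Degrees (1,1,0) ⇒ d ≤ -1.
deg f ≤ -1 is impossible — no certificate.

No; the degree bound rules out any f.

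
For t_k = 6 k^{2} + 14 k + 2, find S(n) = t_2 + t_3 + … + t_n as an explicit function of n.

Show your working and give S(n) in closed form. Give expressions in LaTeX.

S(n) = 2 n^{3} + 10 n^{2} + 10 n - 22

The ratio is (3*k**2 + 13*k + 11)/(3*k**2 + 7*k + 1).
So A=1 and B=1, with C=k**2 + 7*k/3 + 1/3.
Need (1)·f(k+1) − (1)·f(k) = k**2 + 7*k/3 + 1/3.
From deg A=0, deg B=0, deg C=2: d=3.
Coefficient equations give f(k) = k*(k**2 + 2*k - 2)/3.
Then R = B(k−1)f/C = k*(k**2 + 2*k - 2)/(3*k**2 + 7*k + 1), so s_k = R(k)·t_k = 2*k*(k**2 + 2*k - 2).
Δs = 6*k**2 + 14*k + 2, as required.
Σ_(k=2)^n t_k = s_(n+1) − s_(2) = (2*n**3 + 10*n**2 + 10*n + 2) − (24), i.e. 2*n**3 + 10*n**2 + 10*n - 22.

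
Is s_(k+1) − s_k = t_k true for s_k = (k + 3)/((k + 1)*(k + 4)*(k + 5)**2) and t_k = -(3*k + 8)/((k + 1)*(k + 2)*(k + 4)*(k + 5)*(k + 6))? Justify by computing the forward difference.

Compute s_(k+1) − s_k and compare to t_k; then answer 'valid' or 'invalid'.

Invalid: residual 2*(4*k**2 + 31*k + 52)/(k**7 + 29*k**6 + 349*k**5 + 2243*k**4 + 8230*k**3 + 16988*k**2 + 17880*k + 7200) ≠ 0.

s_(k+1) = (k + 4)/((k + 2)*(k + 5)*(k + 6)**2)
s_(k+1) − s_k = ((k + 1)*(k + 4)**2*(k + 5) - (k + 2)*(k + 3)*(k + 6)**2)/((k + 1)*(k + 2)*(k + 4)*(k + 5)**2*(k + 6)**2)
(s_(k+1) − s_k) − t_k = 2*(4*k**2 + 31*k + 52)/(k**7 + 29*k**6 + 349*k**5 + 2243*k**4 + 8230*k**3 + 16988*k**2 + 17880*k + 7200)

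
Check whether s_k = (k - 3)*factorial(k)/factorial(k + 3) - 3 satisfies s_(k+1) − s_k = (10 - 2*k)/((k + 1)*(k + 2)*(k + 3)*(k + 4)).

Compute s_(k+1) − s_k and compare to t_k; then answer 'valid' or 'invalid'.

s_(k+1) = (k - 2)*factorial(k + 1)/factorial(k + 4) - 3
s_(k+1) − s_k = (10 - 2*k)/((k + 1)*(k + 2)*(k + 3)*(k + 4))
(s_(k+1) − s_k) − t_k = 0

valid; difference matches t_k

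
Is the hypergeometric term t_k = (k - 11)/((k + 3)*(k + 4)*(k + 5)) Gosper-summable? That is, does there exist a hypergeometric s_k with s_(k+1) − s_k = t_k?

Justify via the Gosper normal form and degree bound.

Yes. s_k = k*(-k - 10)/(3*(k + 3)*(k + 4)).

Step 1: r(k) = (k - 10)*(k + 3)/((k - 11)*(k + 6)).
Normal form (A,B,C) = (k + 3, k + 6, k - 11).
Need (k + 3)·f(k+1) − (k + 5)·f(k) = k - 11.
Degrees (1,1,1) ⇒ d ≤ 2.
Solve for f: f(k) = -k*(k + 10)/3 (degree 2 ≤ 2).
Get s_k = R·t_k = k*(-k - 10)/(3*(k + 3)*(k + 4)) with R(k) = B(k−1)f(k)/C(k) = -k*(k + 5)*(k + 10)/(3*(k - 11)).
Δs = (k - 11)/(k**3 + 12*k**2 + 47*k + 60), as required.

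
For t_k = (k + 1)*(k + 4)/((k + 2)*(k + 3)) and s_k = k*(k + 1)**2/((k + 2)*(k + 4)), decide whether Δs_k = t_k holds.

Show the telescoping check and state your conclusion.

Invalid: residual 3*(-5*k**2 - 21*k - 16)/(k**4 + 14*k**3 + 71*k**2 + 154*k + 120) ≠ 0.

s_(k+1) = (k + 1)*(k + 2)**2/((k + 3)*(k + 5))
s_(k+1) − s_k = (k + 1)*(-k*(k + 1)*(k + 3)*(k + 5) + (k + 2)**3*(k + 4))/((k + 2)*(k + 3)*(k + 4)*(k + 5))
(s_(k+1) − s_k) − t_k = 3*(-5*k**2 - 21*k - 16)/(k**4 + 14*k**3 + 71*k**2 + 154*k + 120)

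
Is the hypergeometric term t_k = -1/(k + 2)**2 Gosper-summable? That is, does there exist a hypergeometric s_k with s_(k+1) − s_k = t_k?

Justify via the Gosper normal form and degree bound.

No — the linear system for f has no solution.

r(k) = (k + 2)**2/(k + 3)**2 after simplifying.
So A=k**2 + 4*k + 4 and B=k**2 + 6*k + 9, with C=1.
Need (k**2 + 4*k + 4)·f(k+1) − (k**2 + 4*k + 4)·f(k) = 1.
From deg A=2, deg B=2, deg C=0: d=0.
Generic f = c0 gives residual -1; -1 = 0 cannot hold, so t_k is not Gosper-summable.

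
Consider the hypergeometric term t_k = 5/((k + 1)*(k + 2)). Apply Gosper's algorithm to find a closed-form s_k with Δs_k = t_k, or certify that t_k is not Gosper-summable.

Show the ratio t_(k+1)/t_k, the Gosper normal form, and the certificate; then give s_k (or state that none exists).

s_k = 5*k/(k + 1)

r(k) = (k + 1)/(k + 3) after simplifying.
Factor: A=k + 1; B=k + 3; C=1.
Set up (k + 1)·f(k+1) − (k + 2)·f(k) − (1) = 0.
Bound: deg f ≤ 1.
Solve for f: f(k) = k (degree 1 ≤ 1).
So s_k = (B(k−1)f/C)·t_k = (k*(k + 2))·t_k = 5*k/(k + 1).
s_(k+1) − s_k = 5/(k**2 + 3*k + 2) = t_k.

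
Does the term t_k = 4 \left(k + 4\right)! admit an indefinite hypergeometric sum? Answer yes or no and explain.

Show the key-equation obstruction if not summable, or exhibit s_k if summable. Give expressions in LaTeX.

Ratio r(k) = k + 5.
Normal form (A,B,C) = (k + 5, 1, 1).
Set up (k + 5)·f(k+1) − (1)·f(k) − (1) = 0.
d = -1 from the (1,0,0) case.
Negative degree bound (-1): no f exists, t_k not Gosper-summable.

No; the degree bound rules out any f.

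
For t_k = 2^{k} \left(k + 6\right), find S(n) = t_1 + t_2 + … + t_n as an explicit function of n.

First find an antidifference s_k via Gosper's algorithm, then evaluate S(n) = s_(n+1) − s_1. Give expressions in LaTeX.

S(n) = 2 \cdot 2^{n} n + 10 \cdot 2^{n} - 10

Ratio r(k) = 2*(k + 7)/(k + 6).
Gosper form: A/B · C(k+1)/C(k) with A=2, B=1, C=k + 6.
Set up (2)·f(k+1) − (1)·f(k) − (k + 6) = 0.
From deg A=0, deg B=0, deg C=1: d=1.
Solving with deg f ≤ 1: f(k) = k + 4.
R(k) = B(k−1)·f(k)/C(k) = (k + 4)/(k + 6); s_k = R·t_k = 2**k*(k + 4).
s_(k+1) − s_k = 2**k*(k + 6) = t_k.
s_(n+1) = 2**(n + 1)*(n + 5) and s_(1) = 10, so S(n) = 2*2**n*n + 10*2**n - 10.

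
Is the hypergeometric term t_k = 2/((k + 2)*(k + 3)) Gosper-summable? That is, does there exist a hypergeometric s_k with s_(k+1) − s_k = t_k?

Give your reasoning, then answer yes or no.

Yes. s_k = k/(k + 2).

The ratio is (k + 2)/(k + 4).
Normal form (A,B,C) = (k + 2, k + 4, 1).
Key eq: (k + 2)·f(k+1) = (k + 3)·f(k) + (1).
Bound: deg f ≤ 1.
Solving with deg f ≤ 1: f(k) = k/2.
Get s_k = R·t_k = k/(k + 2) with R(k) = B(k−1)f(k)/C(k) = k*(k + 3)/2.
Verify: 2/(k**2 + 5*k + 6) matches t_k.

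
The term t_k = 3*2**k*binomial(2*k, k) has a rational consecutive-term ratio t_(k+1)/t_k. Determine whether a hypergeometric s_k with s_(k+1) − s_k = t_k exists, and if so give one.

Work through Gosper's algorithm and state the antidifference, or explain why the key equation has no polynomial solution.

none (Gosper's algorithm certifies no s_k)

Ratio r(k) = 4*(2*k + 1)/(k + 1).
So A=8*k + 4 and B=k + 1, with C=1.
Need (8*k + 4)·f(k+1) − (k)·f(k) = 1.
deg f ≤ -1 (via 1,1,0).
deg f ≤ -1 is impossible — no certificate.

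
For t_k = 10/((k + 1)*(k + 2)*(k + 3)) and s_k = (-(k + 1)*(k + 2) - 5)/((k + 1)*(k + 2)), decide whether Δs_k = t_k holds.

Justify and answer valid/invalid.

s_(k+1) = (-(k + 2)*(k + 3) - 5)/((k + 2)*(k + 3))
s_(k+1) − s_k = 10/(k**3 + 6*k**2 + 11*k + 6)
(s_(k+1) − s_k) − t_k = 0

valid; difference matches t_k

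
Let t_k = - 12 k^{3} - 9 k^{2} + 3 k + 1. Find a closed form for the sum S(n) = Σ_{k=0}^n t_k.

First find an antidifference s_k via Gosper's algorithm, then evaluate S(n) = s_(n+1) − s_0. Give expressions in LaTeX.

t_(k+1)/t_k = (12*k**3 + 45*k**2 + 51*k + 17)/(12*k**3 + 9*k**2 - 3*k - 1).
A = 1, B = 1, C = k**3 + 3*k**2/4 - k/4 - 1/12.
Solve (1)·f(k+1) − (1)·f(k) = k**3 + 3*k**2/4 - k/4 - 1/12.
deg f ≤ 4 (via 0,0,3).
Match coefficients ⇒ f(k) = k*(3*k**3 - 3*k**2 - 3*k + 2)/12.
R(k) = B(k−1)·f(k)/C(k) = k*(3*k**3 - 3*k**2 - 3*k + 2)/(12*k**3 + 9*k**2 - 3*k - 1); s_k = R·t_k = k*(-3*k**3 + 3*k**2 + 3*k - 2).
s_(k+1) − s_k = -12*k**3 - 9*k**2 + 3*k + 1 = t_k.
Σ_(k=0)^n t_k = s_(n+1) − s_(0) = (-3*n**4 - 9*n**3 - 6*n**2 + n + 1) − (0), i.e. -3*n**4 - 9*n**3 - 6*n**2 + n + 1.

S(n) = - 3 n^{4} - 9 n^{3} - 6 n^{2} + n + 1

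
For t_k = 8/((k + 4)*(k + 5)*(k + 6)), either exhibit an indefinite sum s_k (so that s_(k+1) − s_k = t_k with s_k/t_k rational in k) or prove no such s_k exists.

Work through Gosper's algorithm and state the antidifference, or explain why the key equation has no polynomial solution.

t_(k+1)/t_k = (k + 4)/(k + 7).
Normal form (A,B,C) = (k + 4, k + 7, 1).
Need (k + 4)·f(k+1) − (k + 6)·f(k) = 1.
Degrees (1,1,0) ⇒ d ≤ 2.
A polynomial solution: f(k) = k*(k + 9)/40.
Get s_k = R·t_k = k*(k + 9)/(5*(k + 4)*(k + 5)) with R(k) = B(k−1)f(k)/C(k) = k*(k + 6)*(k + 9)/40.
Δs = 8/(k**3 + 15*k**2 + 74*k + 120), as required.

s_k = k*(k + 9)/(5*(k + 4)*(k + 5))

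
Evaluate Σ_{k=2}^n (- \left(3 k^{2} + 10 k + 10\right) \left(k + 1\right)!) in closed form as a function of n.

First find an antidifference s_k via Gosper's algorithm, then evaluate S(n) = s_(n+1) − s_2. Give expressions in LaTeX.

t_(k+1)/t_k = (k + 2)*(10*k + 3*(k + 1)**2 + 20)/(3*k**2 + 10*k + 10).
Gosper form: A/B · C(k+1)/C(k) with A=k + 2, B=1, C=k**2 + 10*k/3 + 10/3.
Key eq: (k + 2)·f(k+1) = (1)·f(k) + (k**2 + 10*k/3 + 10/3).
Bound: deg f ≤ 1.
Match coefficients ⇒ f(k) = (3*k + 4)/3.
R(k) = B(k−1)·f(k)/C(k) = (3*k + 4)/(3*k**2 + 10*k + 10); s_k = R·t_k = -(3*k + 4)*factorial(k + 1).
Check: Δs_k = -(3*k**2 + 10*k + 10)*factorial(k + 1). ✓
Telescope: S(n) = s_(n+1) − s_(2) = -(3*n + 7)*factorial(n + 2) − (-60) = -3*n*factorial(n + 2) - 7*factorial(n + 2) + 60.

S(n) = - 3 n \left(n + 2\right)! - 7 \left(n + 2\right)! + 60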